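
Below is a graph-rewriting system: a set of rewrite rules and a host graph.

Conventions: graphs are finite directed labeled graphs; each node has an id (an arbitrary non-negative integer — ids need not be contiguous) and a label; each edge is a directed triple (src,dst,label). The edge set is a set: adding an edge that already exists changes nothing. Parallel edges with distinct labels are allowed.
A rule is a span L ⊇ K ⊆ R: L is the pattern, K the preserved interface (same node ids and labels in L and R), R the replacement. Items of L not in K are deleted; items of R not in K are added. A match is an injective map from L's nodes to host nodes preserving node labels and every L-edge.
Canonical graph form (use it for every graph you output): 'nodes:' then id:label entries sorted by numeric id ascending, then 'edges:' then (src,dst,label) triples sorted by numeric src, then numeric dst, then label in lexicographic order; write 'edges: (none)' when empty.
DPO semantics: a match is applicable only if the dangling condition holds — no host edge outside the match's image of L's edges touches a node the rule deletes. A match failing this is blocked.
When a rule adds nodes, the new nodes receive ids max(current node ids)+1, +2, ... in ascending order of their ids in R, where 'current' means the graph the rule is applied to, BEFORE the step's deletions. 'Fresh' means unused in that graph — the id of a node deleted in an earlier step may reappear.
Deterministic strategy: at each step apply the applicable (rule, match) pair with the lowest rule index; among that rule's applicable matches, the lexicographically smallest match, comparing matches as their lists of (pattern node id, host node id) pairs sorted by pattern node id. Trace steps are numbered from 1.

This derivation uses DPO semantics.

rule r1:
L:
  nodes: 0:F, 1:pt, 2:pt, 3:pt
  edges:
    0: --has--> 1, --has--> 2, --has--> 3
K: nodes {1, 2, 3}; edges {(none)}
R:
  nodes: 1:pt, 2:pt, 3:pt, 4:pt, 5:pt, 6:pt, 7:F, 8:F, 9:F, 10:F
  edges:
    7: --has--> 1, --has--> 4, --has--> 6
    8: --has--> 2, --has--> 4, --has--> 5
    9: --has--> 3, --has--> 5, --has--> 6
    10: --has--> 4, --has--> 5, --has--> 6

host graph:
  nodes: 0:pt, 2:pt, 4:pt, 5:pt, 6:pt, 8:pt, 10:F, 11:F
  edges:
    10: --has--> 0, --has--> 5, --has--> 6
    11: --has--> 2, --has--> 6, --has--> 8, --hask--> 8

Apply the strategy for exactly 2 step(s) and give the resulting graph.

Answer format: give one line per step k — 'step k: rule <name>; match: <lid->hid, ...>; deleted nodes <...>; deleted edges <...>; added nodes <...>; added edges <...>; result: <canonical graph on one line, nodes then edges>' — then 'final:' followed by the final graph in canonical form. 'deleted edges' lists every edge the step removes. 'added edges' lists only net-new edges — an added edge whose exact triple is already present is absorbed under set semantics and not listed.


step 1: rule r1; match: 0->10, 1->0, 2->5, 3->6; deleted nodes 10; deleted edges (10,0,has); (10,5,has); (10,6,has); added nodes 12, 13, 14, 15, 16, 17, 18; added edges (15,0,has); (15,12,has); (15,14,has); (16,5,has); (16,12,has); (16,13,has); (17,6,has); (17,13,has); (17,14,has); (18,12,has); (18,13,has); (18,14,has); result: nodes: 0:pt, 2:pt, 4:pt, 5:pt, 6:pt, 8:pt, 11:F, 12:pt, 13:pt, 14:pt, 15:F, 16:F, 17:F, 18:F edges: (11,2,has); (11,6,has); (11,8,has); (11,8,hask); (15,0,has); (15,12,has); (15,14,has); (16,5,has); (16,12,has); (16,13,has); (17,6,has); (17,13,has); (17,14,has); (18,12,has); (18,13,has); (18,14,has)
step 2: rule r1; match: 0->15, 1->0, 2->12, 3->14; deleted nodes 15; deleted edges (15,0,has); (15,12,has); (15,14,has); added nodes 19, 20, 21, 22, 23, 24, 25; added edges (22,0,has); (22,19,has); (22,21,has); (23,12,has); (23,19,has); (23,20,has); (24,14,has); (24,20,has); (24,21,has); (25,19,has); (25,20,has); (25,21,has); result: nodes: 0:pt, 2:pt, 4:pt, 5:pt, 6:pt, 8:pt, 11:F, 12:pt, 13:pt, 14:pt, 16:F, 17:F, 18:F, 19:pt, 20:pt, 21:pt, 22:F, 23:F, 24:F, 25:F edges: (11,2,has); (11,6,has); (11,8,has); (11,8,hask); (16,5,has); (16,12,has); (16,13,has); (17,6,has); (17,13,has); (17,14,has); (18,12,has); (18,13,has); (18,14,has); (22,0,has); (22,19,has); (22,21,has); (23,12,has); (23,19,has); (23,20,has); (24,14,has); (24,20,has); (24,21,has); (25,19,has); (25,20,has); (25,21,has)
final:
nodes: 0:pt, 2:pt, 4:pt, 5:pt, 6:pt, 8:pt, 11:F, 12:pt, 13:pt, 14:pt, 16:F, 17:F, 18:F, 19:pt, 20:pt, 21:pt, 22:F, 23:F, 24:F, 25:F
edges: (11,2,has); (11,6,has); (11,8,has); (11,8,hask); (16,5,has); (16,12,has); (16,13,has); (17,6,has); (17,13,has); (17,14,has); (18,12,has); (18,13,has); (18,14,has); (22,0,has); (22,19,has); (22,21,has); (23,12,has); (23,19,has); (23,20,has); (24,14,has); (24,20,has); (24,21,has); (25,19,has); (25,20,has); (25,21,has)


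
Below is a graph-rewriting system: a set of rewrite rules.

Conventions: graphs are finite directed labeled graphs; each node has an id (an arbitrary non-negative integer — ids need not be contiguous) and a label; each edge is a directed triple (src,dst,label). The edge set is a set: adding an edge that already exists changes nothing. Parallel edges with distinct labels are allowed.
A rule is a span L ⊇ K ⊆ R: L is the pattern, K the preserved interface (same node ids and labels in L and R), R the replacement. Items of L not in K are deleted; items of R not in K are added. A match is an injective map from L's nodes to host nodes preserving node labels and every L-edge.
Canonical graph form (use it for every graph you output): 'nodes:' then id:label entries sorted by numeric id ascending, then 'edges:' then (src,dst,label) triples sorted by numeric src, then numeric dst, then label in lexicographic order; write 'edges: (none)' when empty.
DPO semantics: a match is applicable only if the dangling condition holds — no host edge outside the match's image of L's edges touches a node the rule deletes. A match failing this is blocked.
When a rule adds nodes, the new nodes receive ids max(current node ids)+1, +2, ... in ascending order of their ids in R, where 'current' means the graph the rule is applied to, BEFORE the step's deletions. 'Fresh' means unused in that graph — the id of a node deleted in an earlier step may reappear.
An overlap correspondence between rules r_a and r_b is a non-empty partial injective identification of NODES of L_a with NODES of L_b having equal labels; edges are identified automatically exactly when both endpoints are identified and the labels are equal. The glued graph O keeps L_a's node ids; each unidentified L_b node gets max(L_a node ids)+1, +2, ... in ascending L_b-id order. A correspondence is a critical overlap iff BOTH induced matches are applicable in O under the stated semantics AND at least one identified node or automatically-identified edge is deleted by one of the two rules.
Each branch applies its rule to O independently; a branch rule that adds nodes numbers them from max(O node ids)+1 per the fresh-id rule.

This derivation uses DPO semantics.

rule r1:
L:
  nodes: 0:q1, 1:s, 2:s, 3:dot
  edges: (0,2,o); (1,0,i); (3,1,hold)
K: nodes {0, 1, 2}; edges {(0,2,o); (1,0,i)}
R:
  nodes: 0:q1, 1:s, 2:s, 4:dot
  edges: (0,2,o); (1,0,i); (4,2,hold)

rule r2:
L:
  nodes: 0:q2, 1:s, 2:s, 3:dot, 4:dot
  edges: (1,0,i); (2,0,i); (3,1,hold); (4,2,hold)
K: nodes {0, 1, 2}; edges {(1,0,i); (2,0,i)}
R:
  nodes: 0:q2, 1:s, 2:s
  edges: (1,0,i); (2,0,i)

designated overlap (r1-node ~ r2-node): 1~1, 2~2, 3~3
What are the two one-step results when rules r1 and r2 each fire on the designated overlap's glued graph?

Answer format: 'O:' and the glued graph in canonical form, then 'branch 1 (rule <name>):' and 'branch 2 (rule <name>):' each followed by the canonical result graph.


O:
nodes: 0:q1, 1:s, 2:s, 3:dot, 4:q2, 5:dot
edges: (0,2,o); (1,0,i); (1,4,i); (2,4,i); (3,1,hold); (5,2,hold)
branch 1 (rule r1):
nodes: 0:q1, 1:s, 2:s, 4:q2, 5:dot, 6:dot
edges: (0,2,o); (1,0,i); (1,4,i); (2,4,i); (5,2,hold); (6,2,hold)
branch 2 (rule r2):
nodes: 0:q1, 1:s, 2:s, 4:q2
edges: (0,2,o); (1,0,i); (1,4,i); (2,4,i)


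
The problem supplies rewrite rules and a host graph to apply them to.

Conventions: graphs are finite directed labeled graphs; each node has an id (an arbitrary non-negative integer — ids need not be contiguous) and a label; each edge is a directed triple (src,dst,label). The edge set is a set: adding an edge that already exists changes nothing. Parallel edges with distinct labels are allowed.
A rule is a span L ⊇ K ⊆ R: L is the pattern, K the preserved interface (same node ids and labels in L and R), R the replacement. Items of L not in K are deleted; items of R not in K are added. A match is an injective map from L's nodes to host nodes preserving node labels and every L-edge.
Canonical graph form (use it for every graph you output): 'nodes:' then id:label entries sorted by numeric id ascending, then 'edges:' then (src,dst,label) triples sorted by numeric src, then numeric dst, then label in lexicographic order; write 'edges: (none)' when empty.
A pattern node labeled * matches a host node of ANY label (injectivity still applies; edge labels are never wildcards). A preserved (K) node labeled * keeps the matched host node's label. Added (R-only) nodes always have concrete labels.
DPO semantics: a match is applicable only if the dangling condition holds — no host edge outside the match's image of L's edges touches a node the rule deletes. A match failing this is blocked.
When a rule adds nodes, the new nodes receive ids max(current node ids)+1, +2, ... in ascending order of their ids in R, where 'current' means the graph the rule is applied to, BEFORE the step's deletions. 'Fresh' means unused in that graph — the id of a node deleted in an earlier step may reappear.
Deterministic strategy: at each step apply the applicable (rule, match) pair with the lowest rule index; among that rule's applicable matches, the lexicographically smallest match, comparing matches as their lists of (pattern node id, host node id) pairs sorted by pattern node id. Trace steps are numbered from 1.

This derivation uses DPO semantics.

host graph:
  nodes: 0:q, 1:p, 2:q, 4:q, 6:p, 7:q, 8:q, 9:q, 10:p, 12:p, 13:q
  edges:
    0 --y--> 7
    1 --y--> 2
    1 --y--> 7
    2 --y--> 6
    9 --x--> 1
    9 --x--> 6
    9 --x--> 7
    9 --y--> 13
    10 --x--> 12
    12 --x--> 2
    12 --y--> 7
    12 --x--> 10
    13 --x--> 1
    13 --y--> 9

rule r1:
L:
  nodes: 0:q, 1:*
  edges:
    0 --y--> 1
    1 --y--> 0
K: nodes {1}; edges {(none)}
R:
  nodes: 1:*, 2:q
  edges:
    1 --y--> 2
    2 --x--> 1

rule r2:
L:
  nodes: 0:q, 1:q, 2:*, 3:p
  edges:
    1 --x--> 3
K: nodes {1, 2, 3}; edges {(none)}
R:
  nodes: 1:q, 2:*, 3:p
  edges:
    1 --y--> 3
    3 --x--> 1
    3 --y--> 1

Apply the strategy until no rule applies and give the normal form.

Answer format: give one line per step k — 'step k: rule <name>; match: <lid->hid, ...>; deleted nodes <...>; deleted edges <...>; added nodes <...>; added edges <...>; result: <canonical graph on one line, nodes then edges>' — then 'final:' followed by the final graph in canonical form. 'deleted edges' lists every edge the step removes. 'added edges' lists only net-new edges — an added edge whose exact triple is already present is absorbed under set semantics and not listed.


step 1: rule r2; match: 0->4, 1->9, 2->0, 3->1; deleted nodes 4; deleted edges (9,1,x); added nodes (none); added edges (1,9,x); (1,9,y); (9,1,y); result: nodes: 0:q, 1:p, 2:q, 6:p, 7:q, 8:q, 9:q, 10:p, 12:p, 13:q edges: (0,7,y); (1,2,y); (1,7,y); (1,9,x); (1,9,y); (2,6,y); (9,1,y); (9,6,x); (9,7,x); (9,13,y); (10,12,x); (12,2,x); (12,7,y); (12,10,x); (13,1,x); (13,9,y)
step 2: rule r2; match: 0->8, 1->9, 2->0, 3->6; deleted nodes 8; deleted edges (9,6,x); added nodes (none); added edges (6,9,x); (6,9,y); (9,6,y); result: nodes: 0:q, 1:p, 2:q, 6:p, 7:q, 9:q, 10:p, 12:p, 13:q edges: (0,7,y); (1,2,y); (1,7,y); (1,9,x); (1,9,y); (2,6,y); (6,9,x); (6,9,y); (9,1,y); (9,6,y); (9,7,x); (9,13,y); (10,12,x); (12,2,x); (12,7,y); (12,10,x); (13,1,x); (13,9,y)
final:
nodes: 0:q, 1:p, 2:q, 6:p, 7:q, 9:q, 10:p, 12:p, 13:q
edges: (0,7,y); (1,2,y); (1,7,y); (1,9,x); (1,9,y); (2,6,y); (6,9,x); (6,9,y); (9,1,y); (9,6,y); (9,7,x); (9,13,y); (10,12,x); (12,2,x); (12,7,y); (12,10,x); (13,1,x); (13,9,y)


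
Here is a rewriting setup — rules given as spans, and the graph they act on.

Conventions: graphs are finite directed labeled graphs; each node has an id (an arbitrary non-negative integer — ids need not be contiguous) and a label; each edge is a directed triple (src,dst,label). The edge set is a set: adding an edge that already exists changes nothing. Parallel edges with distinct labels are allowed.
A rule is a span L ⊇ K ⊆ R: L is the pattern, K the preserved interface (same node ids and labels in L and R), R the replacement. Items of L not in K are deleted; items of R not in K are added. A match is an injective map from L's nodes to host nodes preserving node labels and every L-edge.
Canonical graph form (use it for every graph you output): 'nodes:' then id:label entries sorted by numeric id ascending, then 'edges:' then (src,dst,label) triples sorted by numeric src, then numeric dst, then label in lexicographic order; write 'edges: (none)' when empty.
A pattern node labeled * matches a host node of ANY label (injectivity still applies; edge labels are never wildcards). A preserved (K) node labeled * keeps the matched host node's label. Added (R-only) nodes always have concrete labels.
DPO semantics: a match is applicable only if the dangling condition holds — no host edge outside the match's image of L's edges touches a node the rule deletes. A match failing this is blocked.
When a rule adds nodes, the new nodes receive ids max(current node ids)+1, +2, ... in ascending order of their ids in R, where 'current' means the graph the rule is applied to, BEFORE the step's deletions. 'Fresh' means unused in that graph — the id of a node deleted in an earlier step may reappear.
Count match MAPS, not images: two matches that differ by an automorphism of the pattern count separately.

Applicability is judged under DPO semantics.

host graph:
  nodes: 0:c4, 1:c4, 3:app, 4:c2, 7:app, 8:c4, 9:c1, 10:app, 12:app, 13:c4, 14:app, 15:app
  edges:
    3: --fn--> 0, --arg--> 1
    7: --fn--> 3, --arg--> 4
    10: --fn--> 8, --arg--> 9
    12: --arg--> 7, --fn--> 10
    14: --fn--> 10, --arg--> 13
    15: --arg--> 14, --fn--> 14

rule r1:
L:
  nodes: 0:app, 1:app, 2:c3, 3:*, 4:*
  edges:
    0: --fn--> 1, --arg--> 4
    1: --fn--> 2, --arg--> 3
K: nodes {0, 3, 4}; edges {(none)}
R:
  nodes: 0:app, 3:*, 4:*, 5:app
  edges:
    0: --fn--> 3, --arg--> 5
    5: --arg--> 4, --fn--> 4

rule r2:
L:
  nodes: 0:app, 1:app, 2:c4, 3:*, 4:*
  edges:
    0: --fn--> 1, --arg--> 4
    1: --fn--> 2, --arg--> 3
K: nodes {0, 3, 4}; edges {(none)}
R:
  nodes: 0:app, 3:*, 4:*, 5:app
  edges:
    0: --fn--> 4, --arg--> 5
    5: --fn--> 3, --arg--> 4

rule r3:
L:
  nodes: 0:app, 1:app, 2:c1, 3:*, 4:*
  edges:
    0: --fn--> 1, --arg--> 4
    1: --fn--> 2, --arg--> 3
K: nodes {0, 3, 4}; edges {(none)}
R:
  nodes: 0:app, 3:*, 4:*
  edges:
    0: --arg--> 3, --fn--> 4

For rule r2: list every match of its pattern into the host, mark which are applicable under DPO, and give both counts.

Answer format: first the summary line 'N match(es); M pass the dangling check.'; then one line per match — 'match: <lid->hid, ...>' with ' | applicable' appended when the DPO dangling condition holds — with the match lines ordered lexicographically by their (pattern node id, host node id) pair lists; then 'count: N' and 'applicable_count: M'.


3 match(es); 1 pass the dangling check.
match: 0->7, 1->3, 2->0, 3->1, 4->4 | applicable
match: 0->12, 1->10, 2->8, 3->9, 4->7
match: 0->14, 1->10, 2->8, 3->9, 4->13
count: 3
applicable_count: 1


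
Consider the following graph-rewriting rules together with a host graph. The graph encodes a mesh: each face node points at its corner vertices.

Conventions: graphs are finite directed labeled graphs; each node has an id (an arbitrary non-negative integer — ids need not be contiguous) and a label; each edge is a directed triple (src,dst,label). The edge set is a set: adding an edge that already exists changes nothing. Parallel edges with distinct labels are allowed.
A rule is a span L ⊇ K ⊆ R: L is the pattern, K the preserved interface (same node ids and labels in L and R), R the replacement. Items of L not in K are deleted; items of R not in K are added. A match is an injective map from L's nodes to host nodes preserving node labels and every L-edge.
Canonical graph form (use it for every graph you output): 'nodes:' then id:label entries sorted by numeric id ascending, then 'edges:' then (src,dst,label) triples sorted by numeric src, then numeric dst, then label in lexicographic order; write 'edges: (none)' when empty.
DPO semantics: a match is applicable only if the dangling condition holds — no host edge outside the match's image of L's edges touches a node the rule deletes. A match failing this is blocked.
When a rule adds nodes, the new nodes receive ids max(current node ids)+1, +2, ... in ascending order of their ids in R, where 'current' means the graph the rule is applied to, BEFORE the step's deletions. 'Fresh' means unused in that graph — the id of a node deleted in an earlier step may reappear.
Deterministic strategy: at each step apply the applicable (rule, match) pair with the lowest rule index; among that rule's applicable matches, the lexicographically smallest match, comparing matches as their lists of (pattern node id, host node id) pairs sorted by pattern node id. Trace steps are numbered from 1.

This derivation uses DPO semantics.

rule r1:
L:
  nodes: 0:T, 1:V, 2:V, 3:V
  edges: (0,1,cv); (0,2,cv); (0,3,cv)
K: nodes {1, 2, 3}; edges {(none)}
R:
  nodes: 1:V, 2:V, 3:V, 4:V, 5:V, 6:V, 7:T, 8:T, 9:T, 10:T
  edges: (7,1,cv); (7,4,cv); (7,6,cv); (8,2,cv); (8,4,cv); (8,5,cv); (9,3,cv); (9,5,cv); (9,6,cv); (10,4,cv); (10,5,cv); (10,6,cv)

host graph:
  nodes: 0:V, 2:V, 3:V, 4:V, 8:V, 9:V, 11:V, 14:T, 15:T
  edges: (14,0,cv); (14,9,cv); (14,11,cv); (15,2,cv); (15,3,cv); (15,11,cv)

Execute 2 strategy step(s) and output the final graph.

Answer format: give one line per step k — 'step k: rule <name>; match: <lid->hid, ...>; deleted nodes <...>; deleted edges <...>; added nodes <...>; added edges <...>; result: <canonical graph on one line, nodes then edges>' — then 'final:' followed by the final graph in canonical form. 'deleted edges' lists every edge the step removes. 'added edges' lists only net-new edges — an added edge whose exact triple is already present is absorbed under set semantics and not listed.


step 1: rule r1; match: 0->14, 1->0, 2->9, 3->11; deleted nodes 14; deleted edges (14,0,cv); (14,9,cv); (14,11,cv); added nodes 16, 17, 18, 19, 20, 21, 22; added edges (19,0,cv); (19,16,cv); (19,18,cv); (20,9,cv); (20,16,cv); (20,17,cv); (21,11,cv); (21,17,cv); (21,18,cv); (22,16,cv); (22,17,cv); (22,18,cv); result: nodes: 0:V, 2:V, 3:V, 4:V, 8:V, 9:V, 11:V, 15:T, 16:V, 17:V, 18:V, 19:T, 20:T, 21:T, 22:T edges: (15,2,cv); (15,3,cv); (15,11,cv); (19,0,cv); (19,16,cv); (19,18,cv); (20,9,cv); (20,16,cv); (20,17,cv); (21,11,cv); (21,17,cv); (21,18,cv); (22,16,cv); (22,17,cv); (22,18,cv)
step 2: rule r1; match: 0->15, 1->2, 2->3, 3->11; deleted nodes 15; deleted edges (15,2,cv); (15,3,cv); (15,11,cv); added nodes 23, 24, 25, 26, 27, 28, 29; added edges (26,2,cv); (26,23,cv); (26,25,cv); (27,3,cv); (27,23,cv); (27,24,cv); (28,11,cv); (28,24,cv); (28,25,cv); (29,23,cv); (29,24,cv); (29,25,cv); result: nodes: 0:V, 2:V, 3:V, 4:V, 8:V, 9:V, 11:V, 16:V, 17:V, 18:V, 19:T, 20:T, 21:T, 22:T, 23:V, 24:V, 25:V, 26:T, 27:T, 28:T, 29:T edges: (19,0,cv); (19,16,cv); (19,18,cv); (20,9,cv); (20,16,cv); (20,17,cv); (21,11,cv); (21,17,cv); (21,18,cv); (22,16,cv); (22,17,cv); (22,18,cv); (26,2,cv); (26,23,cv); (26,25,cv); (27,3,cv); (27,23,cv); (27,24,cv); (28,11,cv); (28,24,cv); (28,25,cv); (29,23,cv); (29,24,cv); (29,25,cv)
final:
nodes: 0:V, 2:V, 3:V, 4:V, 8:V, 9:V, 11:V, 16:V, 17:V, 18:V, 19:T, 20:T, 21:T, 22:T, 23:V, 24:V, 25:V, 26:T, 27:T, 28:T, 29:T
edges: (19,0,cv); (19,16,cv); (19,18,cv); (20,9,cv); (20,16,cv); (20,17,cv); (21,11,cv); (21,17,cv); (21,18,cv); (22,16,cv); (22,17,cv); (22,18,cv); (26,2,cv); (26,23,cv); (26,25,cv); (27,3,cv); (27,23,cv); (27,24,cv); (28,11,cv); (28,24,cv); (28,25,cv); (29,23,cv); (29,24,cv); (29,25,cv)


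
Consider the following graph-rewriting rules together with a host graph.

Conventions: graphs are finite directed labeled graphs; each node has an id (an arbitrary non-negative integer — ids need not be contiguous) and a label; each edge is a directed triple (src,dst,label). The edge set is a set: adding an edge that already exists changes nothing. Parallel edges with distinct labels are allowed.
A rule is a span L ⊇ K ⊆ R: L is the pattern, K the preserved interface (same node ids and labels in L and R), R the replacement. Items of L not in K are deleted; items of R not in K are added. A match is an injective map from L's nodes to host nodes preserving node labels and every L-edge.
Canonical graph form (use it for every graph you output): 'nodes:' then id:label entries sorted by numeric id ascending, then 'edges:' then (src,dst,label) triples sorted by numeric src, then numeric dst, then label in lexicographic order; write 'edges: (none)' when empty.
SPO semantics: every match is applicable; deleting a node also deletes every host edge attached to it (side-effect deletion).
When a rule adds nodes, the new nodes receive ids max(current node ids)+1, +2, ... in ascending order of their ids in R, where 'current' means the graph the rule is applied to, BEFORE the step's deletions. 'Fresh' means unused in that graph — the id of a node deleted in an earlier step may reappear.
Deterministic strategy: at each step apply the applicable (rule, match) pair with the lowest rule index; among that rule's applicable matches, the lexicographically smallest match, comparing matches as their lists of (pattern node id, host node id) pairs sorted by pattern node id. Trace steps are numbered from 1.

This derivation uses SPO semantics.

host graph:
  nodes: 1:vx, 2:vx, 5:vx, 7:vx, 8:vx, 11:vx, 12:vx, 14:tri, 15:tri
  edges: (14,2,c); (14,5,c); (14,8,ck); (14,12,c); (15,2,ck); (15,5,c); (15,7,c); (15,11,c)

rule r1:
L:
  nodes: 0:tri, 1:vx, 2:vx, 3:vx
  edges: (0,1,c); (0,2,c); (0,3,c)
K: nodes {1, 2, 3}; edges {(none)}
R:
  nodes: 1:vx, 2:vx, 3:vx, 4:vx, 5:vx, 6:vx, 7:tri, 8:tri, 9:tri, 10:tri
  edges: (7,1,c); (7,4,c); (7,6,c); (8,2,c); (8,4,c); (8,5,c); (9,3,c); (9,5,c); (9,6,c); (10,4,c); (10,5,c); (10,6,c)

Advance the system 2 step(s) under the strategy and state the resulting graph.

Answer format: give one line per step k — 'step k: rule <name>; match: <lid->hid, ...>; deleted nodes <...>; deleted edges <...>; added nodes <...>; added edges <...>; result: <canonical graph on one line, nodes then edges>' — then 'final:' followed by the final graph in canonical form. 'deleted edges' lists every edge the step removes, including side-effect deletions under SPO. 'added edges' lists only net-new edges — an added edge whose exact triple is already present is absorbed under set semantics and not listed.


step 1: rule r1; match: 0->14, 1->2, 2->5, 3->12; deleted nodes 14; deleted edges (14,2,c); (14,5,c); (14,8,ck); (14,12,c); added nodes 16, 17, 18, 19, 20, 21, 22; added edges (19,2,c); (19,16,c); (19,18,c); (20,5,c); (20,16,c); (20,17,c); (21,12,c); (21,17,c); (21,18,c); (22,16,c); (22,17,c); (22,18,c); result: nodes: 1:vx, 2:vx, 5:vx, 7:vx, 8:vx, 11:vx, 12:vx, 15:tri, 16:vx, 17:vx, 18:vx, 19:tri, 20:tri, 21:tri, 22:tri edges: (15,2,ck); (15,5,c); (15,7,c); (15,11,c); (19,2,c); (19,16,c); (19,18,c); (20,5,c); (20,16,c); (20,17,c); (21,12,c); (21,17,c); (21,18,c); (22,16,c); (22,17,c); (22,18,c)
step 2: rule r1; match: 0->15, 1->5, 2->7, 3->11; deleted nodes 15; deleted edges (15,2,ck); (15,5,c); (15,7,c); (15,11,c); added nodes 23, 24, 25, 26, 27, 28, 29; added edges (26,5,c); (26,23,c); (26,25,c); (27,7,c); (27,23,c); (27,24,c); (28,11,c); (28,24,c); (28,25,c); (29,23,c); (29,24,c); (29,25,c); result: nodes: 1:vx, 2:vx, 5:vx, 7:vx, 8:vx, 11:vx, 12:vx, 16:vx, 17:vx, 18:vx, 19:tri, 20:tri, 21:tri, 22:tri, 23:vx, 24:vx, 25:vx, 26:tri, 27:tri, 28:tri, 29:tri edges: (19,2,c); (19,16,c); (19,18,c); (20,5,c); (20,16,c); (20,17,c); (21,12,c); (21,17,c); (21,18,c); (22,16,c); (22,17,c); (22,18,c); (26,5,c); (26,23,c); (26,25,c); (27,7,c); (27,23,c); (27,24,c); (28,11,c); (28,24,c); (28,25,c); (29,23,c); (29,24,c); (29,25,c)
final:
nodes: 1:vx, 2:vx, 5:vx, 7:vx, 8:vx, 11:vx, 12:vx, 16:vx, 17:vx, 18:vx, 19:tri, 20:tri, 21:tri, 22:tri, 23:vx, 24:vx, 25:vx, 26:tri, 27:tri, 28:tri, 29:tri
edges: (19,2,c); (19,16,c); (19,18,c); (20,5,c); (20,16,c); (20,17,c); (21,12,c); (21,17,c); (21,18,c); (22,16,c); (22,17,c); (22,18,c); (26,5,c); (26,23,c); (26,25,c); (27,7,c); (27,23,c); (27,24,c); (28,11,c); (28,24,c); (28,25,c); (29,23,c); (29,24,c); (29,25,c)


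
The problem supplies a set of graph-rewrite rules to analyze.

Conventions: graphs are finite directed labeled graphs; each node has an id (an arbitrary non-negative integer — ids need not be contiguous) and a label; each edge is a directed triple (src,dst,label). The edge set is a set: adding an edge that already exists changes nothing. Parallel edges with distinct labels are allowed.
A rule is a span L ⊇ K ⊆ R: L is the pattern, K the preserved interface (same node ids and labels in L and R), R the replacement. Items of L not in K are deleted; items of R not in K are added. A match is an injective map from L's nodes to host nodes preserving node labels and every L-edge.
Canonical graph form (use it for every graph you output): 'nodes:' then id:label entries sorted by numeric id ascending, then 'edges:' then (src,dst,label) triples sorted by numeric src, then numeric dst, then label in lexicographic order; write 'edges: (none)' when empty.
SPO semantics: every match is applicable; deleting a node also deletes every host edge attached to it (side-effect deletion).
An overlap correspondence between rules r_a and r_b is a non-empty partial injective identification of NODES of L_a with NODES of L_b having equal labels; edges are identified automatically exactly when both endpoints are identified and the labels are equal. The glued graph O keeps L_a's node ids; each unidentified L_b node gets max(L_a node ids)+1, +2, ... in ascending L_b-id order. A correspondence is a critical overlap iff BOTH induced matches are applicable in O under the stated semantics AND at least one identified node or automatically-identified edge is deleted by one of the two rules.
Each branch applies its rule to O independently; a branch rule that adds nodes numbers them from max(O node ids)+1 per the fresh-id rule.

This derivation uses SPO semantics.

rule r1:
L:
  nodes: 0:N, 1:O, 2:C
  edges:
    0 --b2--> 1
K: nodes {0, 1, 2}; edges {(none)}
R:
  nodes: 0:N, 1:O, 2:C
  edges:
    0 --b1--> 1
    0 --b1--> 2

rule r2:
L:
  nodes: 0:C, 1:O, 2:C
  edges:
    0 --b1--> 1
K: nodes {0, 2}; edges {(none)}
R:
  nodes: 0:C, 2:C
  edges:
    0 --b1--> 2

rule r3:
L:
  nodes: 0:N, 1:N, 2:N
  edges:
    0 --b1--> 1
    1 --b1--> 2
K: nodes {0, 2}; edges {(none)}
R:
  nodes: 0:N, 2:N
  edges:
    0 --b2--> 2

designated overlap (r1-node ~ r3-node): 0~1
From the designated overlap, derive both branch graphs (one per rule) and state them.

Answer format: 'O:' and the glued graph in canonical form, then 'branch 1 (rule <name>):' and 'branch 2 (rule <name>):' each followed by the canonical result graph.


O:
nodes: 0:N, 1:O, 2:C, 3:N, 4:N
edges: (0,1,b2); (0,4,b1); (3,0,b1)
branch 1 (rule r1):
nodes: 0:N, 1:O, 2:C, 3:N, 4:N
edges: (0,1,b1); (0,2,b1); (0,4,b1); (3,0,b1)
branch 2 (rule r3):
nodes: 1:O, 2:C, 3:N, 4:N
edges: (3,4,b2)


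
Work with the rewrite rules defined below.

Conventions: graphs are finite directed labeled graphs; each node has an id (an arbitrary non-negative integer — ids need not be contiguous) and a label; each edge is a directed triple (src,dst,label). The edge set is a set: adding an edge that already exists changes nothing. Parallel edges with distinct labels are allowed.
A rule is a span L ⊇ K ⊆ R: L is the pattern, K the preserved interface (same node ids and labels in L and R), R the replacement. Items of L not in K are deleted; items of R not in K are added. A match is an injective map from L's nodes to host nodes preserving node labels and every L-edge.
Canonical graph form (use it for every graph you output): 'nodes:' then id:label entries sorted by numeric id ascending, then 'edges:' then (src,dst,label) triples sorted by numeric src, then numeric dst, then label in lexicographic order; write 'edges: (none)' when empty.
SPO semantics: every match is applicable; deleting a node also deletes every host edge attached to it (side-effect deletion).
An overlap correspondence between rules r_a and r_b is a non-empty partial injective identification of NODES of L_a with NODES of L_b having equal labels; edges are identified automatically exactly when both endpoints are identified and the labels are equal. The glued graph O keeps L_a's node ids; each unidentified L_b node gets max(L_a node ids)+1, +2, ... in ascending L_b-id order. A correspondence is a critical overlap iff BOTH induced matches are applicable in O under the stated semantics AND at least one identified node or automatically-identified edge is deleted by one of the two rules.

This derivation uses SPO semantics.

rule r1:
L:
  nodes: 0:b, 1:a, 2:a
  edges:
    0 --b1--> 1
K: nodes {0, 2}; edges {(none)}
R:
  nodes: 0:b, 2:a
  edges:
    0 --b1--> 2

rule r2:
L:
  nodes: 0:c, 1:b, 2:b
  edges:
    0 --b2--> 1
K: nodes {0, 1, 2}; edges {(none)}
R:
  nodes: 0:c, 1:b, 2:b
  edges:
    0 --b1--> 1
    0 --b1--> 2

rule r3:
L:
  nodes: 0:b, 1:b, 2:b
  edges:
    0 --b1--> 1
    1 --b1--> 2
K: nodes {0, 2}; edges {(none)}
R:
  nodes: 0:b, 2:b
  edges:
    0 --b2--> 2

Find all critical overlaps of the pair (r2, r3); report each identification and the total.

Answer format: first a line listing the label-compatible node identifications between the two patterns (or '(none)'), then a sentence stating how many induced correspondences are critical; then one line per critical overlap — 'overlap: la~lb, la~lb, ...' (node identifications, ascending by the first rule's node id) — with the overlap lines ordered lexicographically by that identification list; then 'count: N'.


label-compatible node identifications between L(r2) and L(r3): 1~0, 1~1, 1~2, 2~0, 2~1, 2~2
6 of the induced correspondences are critical overlaps of r2 and r3.
overlap: 1~0, 2~1
overlap: 1~1
overlap: 1~1, 2~0
overlap: 1~1, 2~2
overlap: 1~2, 2~1
overlap: 2~1
count: 6


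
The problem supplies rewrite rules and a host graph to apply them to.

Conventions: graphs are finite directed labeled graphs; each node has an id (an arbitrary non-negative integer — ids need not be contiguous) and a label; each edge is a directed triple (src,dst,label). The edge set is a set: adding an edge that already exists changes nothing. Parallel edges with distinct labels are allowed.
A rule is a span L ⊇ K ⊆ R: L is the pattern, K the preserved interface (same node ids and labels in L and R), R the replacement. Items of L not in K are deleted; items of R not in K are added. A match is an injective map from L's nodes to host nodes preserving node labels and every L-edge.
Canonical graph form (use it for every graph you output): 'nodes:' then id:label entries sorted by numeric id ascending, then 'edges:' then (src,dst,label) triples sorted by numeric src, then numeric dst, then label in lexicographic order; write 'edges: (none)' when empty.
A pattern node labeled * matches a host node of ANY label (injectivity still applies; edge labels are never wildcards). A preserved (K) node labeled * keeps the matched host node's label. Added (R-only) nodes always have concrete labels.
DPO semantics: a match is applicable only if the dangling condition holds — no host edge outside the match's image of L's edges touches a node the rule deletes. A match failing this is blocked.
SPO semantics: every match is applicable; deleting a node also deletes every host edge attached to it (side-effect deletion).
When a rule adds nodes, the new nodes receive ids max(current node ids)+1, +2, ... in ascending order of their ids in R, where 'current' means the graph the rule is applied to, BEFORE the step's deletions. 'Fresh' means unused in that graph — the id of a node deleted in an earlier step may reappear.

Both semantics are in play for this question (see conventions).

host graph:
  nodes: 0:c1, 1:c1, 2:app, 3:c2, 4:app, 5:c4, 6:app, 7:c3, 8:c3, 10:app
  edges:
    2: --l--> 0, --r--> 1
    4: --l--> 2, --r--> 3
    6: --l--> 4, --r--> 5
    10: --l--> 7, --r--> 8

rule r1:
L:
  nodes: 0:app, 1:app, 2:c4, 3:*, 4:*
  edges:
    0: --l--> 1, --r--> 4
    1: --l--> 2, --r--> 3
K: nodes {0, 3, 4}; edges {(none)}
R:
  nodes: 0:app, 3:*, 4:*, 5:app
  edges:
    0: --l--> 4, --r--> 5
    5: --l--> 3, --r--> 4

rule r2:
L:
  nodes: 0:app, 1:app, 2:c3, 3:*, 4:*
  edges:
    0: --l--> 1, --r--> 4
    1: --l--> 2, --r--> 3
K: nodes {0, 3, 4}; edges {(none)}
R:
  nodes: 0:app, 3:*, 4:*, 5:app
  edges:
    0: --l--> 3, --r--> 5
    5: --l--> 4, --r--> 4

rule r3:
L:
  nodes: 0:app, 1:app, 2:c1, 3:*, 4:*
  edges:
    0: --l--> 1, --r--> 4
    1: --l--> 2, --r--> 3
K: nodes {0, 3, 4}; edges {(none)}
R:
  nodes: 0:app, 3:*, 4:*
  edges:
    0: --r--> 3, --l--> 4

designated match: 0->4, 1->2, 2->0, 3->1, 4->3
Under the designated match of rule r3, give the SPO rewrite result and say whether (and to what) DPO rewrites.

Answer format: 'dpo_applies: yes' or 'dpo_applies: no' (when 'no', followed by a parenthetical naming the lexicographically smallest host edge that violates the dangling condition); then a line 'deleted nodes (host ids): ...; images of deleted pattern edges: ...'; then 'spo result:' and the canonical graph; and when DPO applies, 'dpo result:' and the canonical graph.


dpo_applies: yes
deleted nodes (host ids): 0, 2; images of deleted pattern edges: (2,0,l); (2,1,r); (4,2,l); (4,3,r)
spo result:
nodes: 1:c1, 3:c2, 4:app, 5:c4, 6:app, 7:c3, 8:c3, 10:app
edges: (4,1,r); (4,3,l); (6,4,l); (6,5,r); (10,7,l); (10,8,r)
dpo result:
nodes: 1:c1, 3:c2, 4:app, 5:c4, 6:app, 7:c3, 8:c3, 10:app
edges: (4,1,r); (4,3,l); (6,4,l); (6,5,r); (10,7,l); (10,8,r)


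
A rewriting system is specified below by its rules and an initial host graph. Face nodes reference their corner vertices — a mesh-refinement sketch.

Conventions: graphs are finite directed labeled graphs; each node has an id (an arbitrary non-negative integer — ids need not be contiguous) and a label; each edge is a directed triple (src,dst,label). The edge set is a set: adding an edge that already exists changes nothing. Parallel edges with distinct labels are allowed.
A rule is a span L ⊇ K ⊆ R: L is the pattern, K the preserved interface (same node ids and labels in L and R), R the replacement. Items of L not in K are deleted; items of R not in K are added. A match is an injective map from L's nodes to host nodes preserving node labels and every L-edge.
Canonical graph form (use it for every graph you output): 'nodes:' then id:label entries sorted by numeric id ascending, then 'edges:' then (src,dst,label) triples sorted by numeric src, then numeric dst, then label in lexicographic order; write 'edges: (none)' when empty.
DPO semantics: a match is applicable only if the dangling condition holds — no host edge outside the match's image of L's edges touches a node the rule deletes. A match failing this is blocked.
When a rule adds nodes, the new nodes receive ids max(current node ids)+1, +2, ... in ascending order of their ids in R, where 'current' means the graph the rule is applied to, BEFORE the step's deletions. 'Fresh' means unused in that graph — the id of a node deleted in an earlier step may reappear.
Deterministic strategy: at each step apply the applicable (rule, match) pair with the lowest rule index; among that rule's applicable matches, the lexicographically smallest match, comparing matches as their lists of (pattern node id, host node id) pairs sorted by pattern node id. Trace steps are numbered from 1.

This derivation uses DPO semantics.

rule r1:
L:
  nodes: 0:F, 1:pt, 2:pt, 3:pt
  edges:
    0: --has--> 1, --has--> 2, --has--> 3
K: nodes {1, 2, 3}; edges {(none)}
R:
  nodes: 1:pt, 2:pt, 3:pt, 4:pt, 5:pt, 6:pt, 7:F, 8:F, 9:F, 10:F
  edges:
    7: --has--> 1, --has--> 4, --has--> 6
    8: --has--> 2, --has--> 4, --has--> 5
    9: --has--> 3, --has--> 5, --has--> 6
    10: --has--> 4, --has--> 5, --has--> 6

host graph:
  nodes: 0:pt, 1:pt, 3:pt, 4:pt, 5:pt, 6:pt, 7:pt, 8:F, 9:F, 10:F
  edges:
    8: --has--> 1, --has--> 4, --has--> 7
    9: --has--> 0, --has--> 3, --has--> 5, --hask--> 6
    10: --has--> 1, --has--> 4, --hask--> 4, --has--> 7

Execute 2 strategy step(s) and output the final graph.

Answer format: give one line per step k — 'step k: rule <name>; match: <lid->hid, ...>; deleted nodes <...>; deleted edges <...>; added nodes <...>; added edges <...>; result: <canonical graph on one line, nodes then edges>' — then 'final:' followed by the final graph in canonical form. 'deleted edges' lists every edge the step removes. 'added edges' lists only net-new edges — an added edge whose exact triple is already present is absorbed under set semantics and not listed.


step 1: rule r1; match: 0->8, 1->1, 2->4, 3->7; deleted nodes 8; deleted edges (8,1,has); (8,4,has); (8,7,has); added nodes 11, 12, 13, 14, 15, 16, 17; added edges (14,1,has); (14,11,has); (14,13,has); (15,4,has); (15,11,has); (15,12,has); (16,7,has); (16,12,has); (16,13,has); (17,11,has); (17,12,has); (17,13,has); result: nodes: 0:pt, 1:pt, 3:pt, 4:pt, 5:pt, 6:pt, 7:pt, 9:F, 10:F, 11:pt, 12:pt, 13:pt, 14:F, 15:F, 16:F, 17:F edges: (9,0,has); (9,3,has); (9,5,has); (9,6,hask); (10,1,has); (10,4,has); (10,4,hask); (10,7,has); (14,1,has); (14,11,has); (14,13,has); (15,4,has); (15,11,has); (15,12,has); (16,7,has); (16,12,has); (16,13,has); (17,11,has); (17,12,has); (17,13,has)
step 2: rule r1; match: 0->14, 1->1, 2->11, 3->13; deleted nodes 14; deleted edges (14,1,has); (14,11,has); (14,13,has); added nodes 18, 19, 20, 21, 22, 23, 24; added edges (21,1,has); (21,18,has); (21,20,has); (22,11,has); (22,18,has); (22,19,has); (23,13,has); (23,19,has); (23,20,has); (24,18,has); (24,19,has); (24,20,has); result: nodes: 0:pt, 1:pt, 3:pt, 4:pt, 5:pt, 6:pt, 7:pt, 9:F, 10:F, 11:pt, 12:pt, 13:pt, 15:F, 16:F, 17:F, 18:pt, 19:pt, 20:pt, 21:F, 22:F, 23:F, 24:F edges: (9,0,has); (9,3,has); (9,5,has); (9,6,hask); (10,1,has); (10,4,has); (10,4,hask); (10,7,has); (15,4,has); (15,11,has); (15,12,has); (16,7,has); (16,12,has); (16,13,has); (17,11,has); (17,12,has); (17,13,has); (21,1,has); (21,18,has); (21,20,has); (22,11,has); (22,18,has); (22,19,has); (23,13,has); (23,19,has); (23,20,has); (24,18,has); (24,19,has); (24,20,has)
final:
nodes: 0:pt, 1:pt, 3:pt, 4:pt, 5:pt, 6:pt, 7:pt, 9:F, 10:F, 11:pt, 12:pt, 13:pt, 15:F, 16:F, 17:F, 18:pt, 19:pt, 20:pt, 21:F, 22:F, 23:F, 24:F
edges: (9,0,has); (9,3,has); (9,5,has); (9,6,hask); (10,1,has); (10,4,has); (10,4,hask); (10,7,has); (15,4,has); (15,11,has); (15,12,has); (16,7,has); (16,12,has); (16,13,has); (17,11,has); (17,12,has); (17,13,has); (21,1,has); (21,18,has); (21,20,has); (22,11,has); (22,18,has); (22,19,has); (23,13,has); (23,19,has); (23,20,has); (24,18,has); (24,19,has); (24,20,has)


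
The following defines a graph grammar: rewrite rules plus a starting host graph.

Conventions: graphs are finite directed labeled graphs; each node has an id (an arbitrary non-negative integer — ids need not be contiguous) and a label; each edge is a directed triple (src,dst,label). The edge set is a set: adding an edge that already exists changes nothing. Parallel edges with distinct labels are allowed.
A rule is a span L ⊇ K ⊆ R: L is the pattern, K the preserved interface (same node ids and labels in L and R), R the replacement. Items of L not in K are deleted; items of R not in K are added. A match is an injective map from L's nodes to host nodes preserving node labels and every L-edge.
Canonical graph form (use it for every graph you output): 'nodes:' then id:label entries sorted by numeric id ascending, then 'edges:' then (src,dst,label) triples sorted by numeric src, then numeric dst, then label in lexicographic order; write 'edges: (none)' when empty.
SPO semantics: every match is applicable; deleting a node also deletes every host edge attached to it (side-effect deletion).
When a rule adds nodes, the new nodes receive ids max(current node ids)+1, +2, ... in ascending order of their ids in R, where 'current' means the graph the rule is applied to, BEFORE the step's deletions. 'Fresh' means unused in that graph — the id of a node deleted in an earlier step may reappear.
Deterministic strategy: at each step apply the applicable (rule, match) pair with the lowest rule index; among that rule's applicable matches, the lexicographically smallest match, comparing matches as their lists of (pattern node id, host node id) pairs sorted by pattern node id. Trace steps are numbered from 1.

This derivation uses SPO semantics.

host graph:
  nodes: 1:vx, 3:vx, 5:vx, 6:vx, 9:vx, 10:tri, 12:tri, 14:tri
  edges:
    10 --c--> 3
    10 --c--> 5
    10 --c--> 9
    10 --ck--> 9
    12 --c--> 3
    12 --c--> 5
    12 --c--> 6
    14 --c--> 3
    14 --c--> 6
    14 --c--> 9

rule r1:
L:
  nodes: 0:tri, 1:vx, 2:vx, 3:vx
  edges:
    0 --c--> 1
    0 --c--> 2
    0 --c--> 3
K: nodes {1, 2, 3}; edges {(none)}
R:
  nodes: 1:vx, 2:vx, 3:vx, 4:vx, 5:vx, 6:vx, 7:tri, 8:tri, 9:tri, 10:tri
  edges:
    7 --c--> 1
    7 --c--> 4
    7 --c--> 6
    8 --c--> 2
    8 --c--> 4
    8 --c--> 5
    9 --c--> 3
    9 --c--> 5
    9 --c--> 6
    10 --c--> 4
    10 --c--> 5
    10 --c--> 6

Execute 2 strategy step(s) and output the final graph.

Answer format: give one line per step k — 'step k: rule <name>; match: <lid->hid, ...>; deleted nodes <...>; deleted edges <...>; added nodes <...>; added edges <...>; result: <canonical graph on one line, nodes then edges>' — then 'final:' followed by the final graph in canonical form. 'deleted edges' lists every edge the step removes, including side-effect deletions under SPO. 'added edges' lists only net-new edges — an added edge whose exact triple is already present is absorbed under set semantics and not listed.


step 1: rule r1; match: 0->10, 1->3, 2->5, 3->9; deleted nodes 10; deleted edges (10,3,c); (10,5,c); (10,9,c); (10,9,ck); added nodes 15, 16, 17, 18, 19, 20, 21; added edges (18,3,c); (18,15,c); (18,17,c); (19,5,c); (19,15,c); (19,16,c); (20,9,c); (20,16,c); (20,17,c); (21,15,c); (21,16,c); (21,17,c); result: nodes: 1:vx, 3:vx, 5:vx, 6:vx, 9:vx, 12:tri, 14:tri, 15:vx, 16:vx, 17:vx, 18:tri, 19:tri, 20:tri, 21:tri edges: (12,3,c); (12,5,c); (12,6,c); (14,3,c); (14,6,c); (14,9,c); (18,3,c); (18,15,c); (18,17,c); (19,5,c); (19,15,c); (19,16,c); (20,9,c); (20,16,c); (20,17,c); (21,15,c); (21,16,c); (21,17,c)
step 2: rule r1; match: 0->12, 1->3, 2->5, 3->6; deleted nodes 12; deleted edges (12,3,c); (12,5,c); (12,6,c); added nodes 22, 23, 24, 25, 26, 27, 28; added edges (25,3,c); (25,22,c); (25,24,c); (26,5,c); (26,22,c); (26,23,c); (27,6,c); (27,23,c); (27,24,c); (28,22,c); (28,23,c); (28,24,c); result: nodes: 1:vx, 3:vx, 5:vx, 6:vx, 9:vx, 14:tri, 15:vx, 16:vx, 17:vx, 18:tri, 19:tri, 20:tri, 21:tri, 22:vx, 23:vx, 24:vx, 25:tri, 26:tri, 27:tri, 28:tri edges: (14,3,c); (14,6,c); (14,9,c); (18,3,c); (18,15,c); (18,17,c); (19,5,c); (19,15,c); (19,16,c); (20,9,c); (20,16,c); (20,17,c); (21,15,c); (21,16,c); (21,17,c); (25,3,c); (25,22,c); (25,24,c); (26,5,c); (26,22,c); (26,23,c); (27,6,c); (27,23,c); (27,24,c); (28,22,c); (28,23,c); (28,24,c)
final:
nodes: 1:vx, 3:vx, 5:vx, 6:vx, 9:vx, 14:tri, 15:vx, 16:vx, 17:vx, 18:tri, 19:tri, 20:tri, 21:tri, 22:vx, 23:vx, 24:vx, 25:tri, 26:tri, 27:tri, 28:tri
edges: (14,3,c); (14,6,c); (14,9,c); (18,3,c); (18,15,c); (18,17,c); (19,5,c); (19,15,c); (19,16,c); (20,9,c); (20,16,c); (20,17,c); (21,15,c); (21,16,c); (21,17,c); (25,3,c); (25,22,c); (25,24,c); (26,5,c); (26,22,c); (26,23,c); (27,6,c); (27,23,c); (27,24,c); (28,22,c); (28,23,c); (28,24,c)
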